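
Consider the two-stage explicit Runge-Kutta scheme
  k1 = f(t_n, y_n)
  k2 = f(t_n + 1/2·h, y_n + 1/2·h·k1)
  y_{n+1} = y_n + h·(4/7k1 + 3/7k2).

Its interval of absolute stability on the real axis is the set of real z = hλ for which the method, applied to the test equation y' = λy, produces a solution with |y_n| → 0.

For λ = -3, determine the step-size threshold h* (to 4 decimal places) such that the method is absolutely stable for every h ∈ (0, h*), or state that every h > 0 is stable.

(-4.6667,0); λ=-3 ⇒ h* = (14/3)/3 = 1.5556.

With y'=λy (z=hλ):
  k1=λy_n ⇒ h·k1=z·y_n;  k2=λ(1+1/2z)y_n ⇒ h·k2=z(1+1/2z)y_n
  y_{n+1}/y_n = 1 + 4/7z + 3/7z(1+1/2z) = 1 + z + 3/14z²
  Hence R(z) = 1 + z + 3/14z².

Need |R(x)|<1, x<0.
x=-1.14: |R|=0.1385
R=1: x+3/14x²=0 ⇒ x=−14/3=-4.6667; min R=1−1/(4·3/14)=-0.1667>−1
Confirm numerically:
  x=-4.047: |R|=0.46262 <1
  x=-3.570: |R|=0.16105 <1
  x=-3.363: |R|=0.06052 <1
  x=-2.846: |R|=0.11035 <1
  x=-5.079: |R|=1.44877 >1
  x=-4.758: |R|=1.09312 >1
So |R|<1 on (-4.6667, 0).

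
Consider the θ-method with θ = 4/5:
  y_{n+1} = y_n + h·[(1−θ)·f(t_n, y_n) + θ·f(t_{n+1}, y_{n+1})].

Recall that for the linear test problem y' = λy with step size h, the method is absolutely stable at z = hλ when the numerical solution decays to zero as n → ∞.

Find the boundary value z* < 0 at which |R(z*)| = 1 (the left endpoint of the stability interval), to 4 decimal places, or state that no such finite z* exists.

interval (−∞, 0).

On y'=λy, z=hλ:
  y_{n+1} = y_n + z·[1/5·y_n + 4/5·y_{n+1}] ⇒ (1 − 4/5z)y_{n+1} = (1 + 1/5z)y_n
  Hence R(z) = (1 + 1/5z)/(1 − 4/5z).

Solve |R(x)|<1 on ℝ⁻.
x=-0.34: |R|=0.7327
x=-2: |R|=0.2308
x=-10: |R|=0.1111
x=-100: |R|=0.2346
θ=4/5≥1/2 ⇒ |1+1/5x|<|1−4/5x| ∀x<0 ⇒ unbounded interval.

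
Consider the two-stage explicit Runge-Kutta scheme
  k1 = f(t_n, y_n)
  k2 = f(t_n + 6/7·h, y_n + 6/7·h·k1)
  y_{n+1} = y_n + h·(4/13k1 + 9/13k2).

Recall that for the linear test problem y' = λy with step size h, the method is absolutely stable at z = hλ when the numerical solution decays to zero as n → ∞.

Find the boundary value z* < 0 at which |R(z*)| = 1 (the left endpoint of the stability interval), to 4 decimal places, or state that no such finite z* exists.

z* = -1.6852.

With y'=λy (z=hλ):
  k1=λy_n ⇒ h·k1=z·y_n;  k2=λ(1+6/7z)y_n ⇒ h·k2=z(1+6/7z)y_n
  y_{n+1}/y_n = 1 + 4/13z + 9/13z(1+6/7z) = 1 + z + 54/91z²
  ⇒ R(z) = 1 + z + 54/91z².

Need |R(x)|<1, x<0.
x=-1.43: |R|=0.7835
R=1: x+54/91x²=0 ⇒ x=−91/54=-1.6852; min R=1−1/(4·54/91)=0.5787>−1
Confirm numerically:
  x=-1.611: |R|=0.92908 <1
  x=-1.357: |R|=0.73573 <1
  x=-1.023: |R|=0.59802 <1
  x=-2.219: |R|=1.70291 >1
  x=-1.922: |R|=1.27009 >1
  x=-1.827: |R|=1.15375 >1
Stable set (-1.6852, 0).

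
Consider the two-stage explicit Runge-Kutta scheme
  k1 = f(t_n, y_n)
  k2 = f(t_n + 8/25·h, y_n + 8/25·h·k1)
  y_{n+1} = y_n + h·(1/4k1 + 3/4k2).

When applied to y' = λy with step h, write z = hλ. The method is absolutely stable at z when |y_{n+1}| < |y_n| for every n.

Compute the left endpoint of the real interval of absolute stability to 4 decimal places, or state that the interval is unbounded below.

z* = -4.1667.

On y'=λy, z=hλ:
  k1=λy_n ⇒ h·k1=z·y_n;  k2=λ(1+8/25z)y_n ⇒ h·k2=z(1+8/25z)y_n
  y_{n+1}/y_n = 1 + 1/4z + 3/4z(1+8/25z) = 1 + z + 6/25z²
  ⇒ R(z) = 1 + z + 6/25z².

Solve |R(x)|<1 on ℝ⁻.
x=-1.47: |R|=0.0486
R=1: x+6/25x²=0 ⇒ x=−25/6=-4.1667; min R=1−1/(4·6/25)=-0.0417>−1
Confirm numerically:
  x=-3.610: |R|=0.51770 <1
  x=-3.527: |R|=0.45853 <1
  x=-3.394: |R|=0.37062 <1
  x=-2.009: |R|=0.04034 <1
  x=-4.639: |R|=1.52588 >1
  x=-4.324: |R|=1.16327 >1
So |R|<1 on (-4.1667, 0).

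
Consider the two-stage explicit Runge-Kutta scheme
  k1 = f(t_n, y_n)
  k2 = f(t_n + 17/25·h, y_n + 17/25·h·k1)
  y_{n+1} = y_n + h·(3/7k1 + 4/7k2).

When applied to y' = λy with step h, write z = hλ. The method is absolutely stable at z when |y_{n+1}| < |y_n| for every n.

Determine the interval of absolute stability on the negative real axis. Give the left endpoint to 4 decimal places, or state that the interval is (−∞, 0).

Test eqn y'=λy, z=hλ:
  k1=λy_n ⇒ h·k1=z·y_n;  k2=λ(1+17/25z)y_n ⇒ h·k2=z(1+17/25z)y_n
  y_{n+1}/y_n = 1 + 3/7z + 4/7z(1+17/25z) = 1 + z + 68/175z²
  R(z) = 1 + z + 68/175z².

Find x<0 with |R(x)|<1.
x=-0.51: |R|=0.5911
R=1: x+68/175x²=0 ⇒ x=−175/68=-2.5735; min R=1−1/(4·68/175)=0.3566>−1
Confirm numerically:
  x=-2.498: |R|=0.92669 <1
  x=-2.216: |R|=0.69214 <1
  x=-1.462: |R|=0.36855 <1
  x=-1.315: |R|=0.35693 <1
  x=-2.840: |R|=1.29406 >1
  x=-2.752: |R|=1.19085 >1
Stable set (-2.5735, 0).

(-2.5735, 0).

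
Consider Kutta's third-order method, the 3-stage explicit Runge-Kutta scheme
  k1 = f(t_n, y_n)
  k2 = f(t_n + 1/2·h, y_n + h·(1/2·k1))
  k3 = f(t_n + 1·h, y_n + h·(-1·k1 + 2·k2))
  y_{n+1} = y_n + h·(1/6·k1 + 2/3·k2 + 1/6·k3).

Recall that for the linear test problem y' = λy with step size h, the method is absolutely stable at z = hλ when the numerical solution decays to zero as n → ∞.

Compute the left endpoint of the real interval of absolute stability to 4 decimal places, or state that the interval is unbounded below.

z* = -2.5127.

Set f=λy, z=hλ:
  order 3, 3-stage ⇒ R(z)=1+z+z^2/2+z^3/6
  (e.g. R(-0.83)=0.41915, |R|=0.41915)

Find x<0 with |R(x)|<1.
x=-0.83: |R|=0.4192
|R(-2.62)|=1.1853 |R(-1.69)|=0.0664 |R(-0.8)|=0.4347
Bisect:
  x_lo=-2.9748 |R|=1.9375  x_hi=-0.3012 |R|=0.7396
  mid=-1.63799 |R|=0.02894 →hi
  mid=-2.30637 |R|=0.69143 →hi
  mid=-2.64056 |R|=1.22286 →lo
  mid=-2.47347 |R|=0.93658 →hi
  mid=-2.55701 |R|=1.07428 →lo
  mid=-2.51524 |R|=1.00411 →lo
  mid=-2.49435 |R|=0.97002 →hi
  mid=-2.50480 |R|=0.98698 →hi
  ...
  [-2.51279,-2.51263] ⇒ x*=-2.5127
Interval (-2.5127, 0).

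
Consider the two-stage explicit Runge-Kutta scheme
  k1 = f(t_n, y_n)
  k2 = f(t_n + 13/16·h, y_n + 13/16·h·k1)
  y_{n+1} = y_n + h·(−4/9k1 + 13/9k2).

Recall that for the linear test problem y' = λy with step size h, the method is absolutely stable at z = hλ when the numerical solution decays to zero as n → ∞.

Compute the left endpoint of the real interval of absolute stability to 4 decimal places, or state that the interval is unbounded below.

left endpoint -0.8521.

Test eqn y'=λy, z=hλ:
  k1=λy_n ⇒ h·k1=z·y_n;  k2=λ(1+13/16z)y_n ⇒ h·k2=z(1+13/16z)y_n
  y_{n+1}/y_n = 1 − 4/9z + 13/9z(1+13/16z) = 1 + z + 169/144z²
  Hence R(z) = 1 + z + 169/144z².

Boundary: |R(x)|=1, x<0.
x=-1: |R|=1.1736
R=1: x+169/144x²=0 ⇒ x=−144/169=-0.8521; min R=1−1/(4·169/144)=0.7870>−1
Confirm numerically:
  x=-0.726: |R|=0.89258 <1
  x=-0.618: |R|=0.83023 <1
  x=-0.525: |R|=0.79848 <1
  x=-0.475: |R|=0.78980 <1
  x=-1.404: |R|=1.90944 >1
  x=-1.148: |R|=1.39871 >1
  x=-1.044: |R|=1.23516 >1
So |R|<1 on (-0.8521, 0).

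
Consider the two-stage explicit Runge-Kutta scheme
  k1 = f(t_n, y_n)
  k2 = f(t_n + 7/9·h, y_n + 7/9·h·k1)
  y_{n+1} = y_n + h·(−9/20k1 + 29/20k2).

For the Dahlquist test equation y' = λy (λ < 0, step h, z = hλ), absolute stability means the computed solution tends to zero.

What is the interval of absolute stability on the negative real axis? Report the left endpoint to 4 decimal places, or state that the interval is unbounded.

(-0.8867, 0).

Test eqn y'=λy, z=hλ:
  k1=λy_n ⇒ h·k1=z·y_n;  k2=λ(1+7/9z)y_n ⇒ h·k2=z(1+7/9z)y_n
  y_{n+1}/y_n = 1 − 9/20z + 29/20z(1+7/9z) = 1 + z + 203/180z²
  Hence R(z) = 1 + z + 203/180z².

Solve |R(x)|<1 on ℝ⁻.
x=-0.63: |R|=0.8176
R=1: x+203/180x²=0 ⇒ x=−180/203=-0.8867; min R=1−1/(4·203/180)=0.7783>−1
Confirm numerically:
  x=-0.835: |R|=0.95131 <1
  x=-0.717: |R|=0.86278 <1
  x=-0.599: |R|=0.80565 <1
  x=-0.574: |R|=0.79758 <1
  x=-1.001: |R|=1.12903 >1
  x=-0.942: |R|=1.05875 >1
  x=-0.927: |R|=1.04213 >1
Stable set (-0.8867, 0).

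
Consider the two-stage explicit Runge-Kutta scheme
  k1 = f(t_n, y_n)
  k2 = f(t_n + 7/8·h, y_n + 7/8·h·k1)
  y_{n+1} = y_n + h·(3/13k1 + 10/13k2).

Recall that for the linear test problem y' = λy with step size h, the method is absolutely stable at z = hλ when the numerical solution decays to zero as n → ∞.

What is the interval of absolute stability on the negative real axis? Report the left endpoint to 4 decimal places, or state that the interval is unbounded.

z∈(-1.4857,0).

Set f=λy, z=hλ:
  k1=λy_n ⇒ h·k1=z·y_n;  k2=λ(1+7/8z)y_n ⇒ h·k2=z(1+7/8z)y_n
  y_{n+1}/y_n = 1 + 3/13z + 10/13z(1+7/8z) = 1 + z + 35/52z²
  Hence R(z) = 1 + z + 35/52z².

Find x<0 with |R(x)|<1.
x=-1.12: |R|=0.7243
R=1: x+35/52x²=0 ⇒ x=−52/35=-1.4857; min R=1−1/(4·35/52)=0.6286>−1
Confirm numerically:
  x=-1.163: |R|=0.74738 <1
  x=-0.831: |R|=0.63380 <1
  x=-0.606: |R|=0.64118 <1
  x=-1.906: |R|=1.53918 >1
  x=-1.882: |R|=1.50199 >1
  x=-1.599: |R|=1.12192 >1
Stable set (-1.4857, 0).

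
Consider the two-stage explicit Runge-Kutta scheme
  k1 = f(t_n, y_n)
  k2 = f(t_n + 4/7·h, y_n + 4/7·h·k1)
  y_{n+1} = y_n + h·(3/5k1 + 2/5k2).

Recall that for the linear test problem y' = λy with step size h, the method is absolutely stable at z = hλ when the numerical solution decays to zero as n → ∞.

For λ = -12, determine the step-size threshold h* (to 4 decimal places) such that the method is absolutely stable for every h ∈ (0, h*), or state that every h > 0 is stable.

On y'=λy, z=hλ:
  k1=λy_n ⇒ h·k1=z·y_n;  k2=λ(1+4/7z)y_n ⇒ h·k2=z(1+4/7z)y_n
  y_{n+1}/y_n = 1 + 3/5z + 2/5z(1+4/7z) = 1 + z + 8/35z²
  Hence R(z) = 1 + z + 8/35z².

Need |R(x)|<1, x<0.
x=-1.54: |R|=0.0021
R=1: x+8/35x²=0 ⇒ x=−35/8=-4.3750; min R=1−1/(4·8/35)=-0.0938>−1
Confirm numerically:
  x=-3.864: |R|=0.54868 <1
  x=-3.812: |R|=0.50945 <1
  x=-3.769: |R|=0.47794 <1
  x=-2.695: |R|=0.03488 <1
  x=-4.835: |R|=1.50837 >1
  x=-4.759: |R|=1.41770 >1
Stable set (-4.3750, 0).

(-4.3750,0); λ=-12 ⇒ h* = (35/8)/12 = 0.3646.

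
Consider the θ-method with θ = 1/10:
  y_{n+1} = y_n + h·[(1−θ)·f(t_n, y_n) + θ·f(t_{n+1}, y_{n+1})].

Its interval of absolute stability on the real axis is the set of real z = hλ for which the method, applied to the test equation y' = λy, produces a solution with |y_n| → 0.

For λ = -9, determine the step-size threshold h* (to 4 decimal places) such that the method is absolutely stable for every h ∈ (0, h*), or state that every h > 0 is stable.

Test eqn y'=λy, z=hλ:
  y_{n+1} = y_n + z·[9/10·y_n + 1/10·y_{n+1}] ⇒ (1 − 1/10z)y_{n+1} = (1 + 9/10z)y_n
  R(z) = (1 + 9/10z)/(1 − 1/10z).

Need |R(x)|<1, x<0.
x=-1.16: |R|=0.0394
R=−1: 1+9/10x = −1+1/10x ⇒ -4/5x=2 ⇒ x=2/(-4/5)=-2.5000
Confirm numerically:
  x=-1.423: |R|=0.24573 <1
  x=-1.302: |R|=0.15201 <1
  x=-1.043: |R|=0.05551 <1
  x=-2.813: |R|=1.19543 >1
  x=-2.584: |R|=1.05340 >1
So |R|<1 on (-2.5000, 0).

(-2.5000,0); λ=-9 ⇒ h* = (5/2)/9 = 0.2778.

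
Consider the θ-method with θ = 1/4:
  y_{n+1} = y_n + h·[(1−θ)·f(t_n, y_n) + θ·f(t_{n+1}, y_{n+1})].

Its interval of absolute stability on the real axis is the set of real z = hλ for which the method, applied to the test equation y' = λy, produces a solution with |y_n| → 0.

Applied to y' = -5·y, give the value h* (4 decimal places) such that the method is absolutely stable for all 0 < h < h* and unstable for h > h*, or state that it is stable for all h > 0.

On y'=λy, z=hλ:
  y_{n+1} = y_n + z·[3/4·y_n + 1/4·y_{n+1}] ⇒ (1 − 1/4z)y_{n+1} = (1 + 3/4z)y_n
  so R(z) = (1 + 3/4z)/(1 − 1/4z).

Find x<0 with |R(x)|<1.
x=-0.83: |R|=0.3126
R=−1: 1+3/4x = −1+1/4x ⇒ -1/2x=2 ⇒ x=2/(-1/2)=-4.0000
Confirm numerically:
  x=-3.010: |R|=0.71755 <1
  x=-2.757: |R|=0.63209 <1
  x=-2.044: |R|=0.35275 <1
  x=-4.183: |R|=1.04473 >1
  x=-4.060: |R|=1.01489 >1
  x=-4.036: |R|=1.00896 >1
Interval (-4.0000, 0).

(-4.0000,0); λ=-5 ⇒ h* = (4)/5 = 0.8000.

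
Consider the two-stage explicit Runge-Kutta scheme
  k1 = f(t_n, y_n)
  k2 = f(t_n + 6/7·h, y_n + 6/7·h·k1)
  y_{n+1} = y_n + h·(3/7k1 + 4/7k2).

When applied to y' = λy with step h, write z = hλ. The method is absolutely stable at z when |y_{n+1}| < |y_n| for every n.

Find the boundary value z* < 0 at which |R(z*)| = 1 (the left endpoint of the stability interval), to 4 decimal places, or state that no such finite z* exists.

On y'=λy, z=hλ:
  k1=λy_n ⇒ h·k1=z·y_n;  k2=λ(1+6/7z)y_n ⇒ h·k2=z(1+6/7z)y_n
  y_{n+1}/y_n = 1 + 3/7z + 4/7z(1+6/7z) = 1 + z + 24/49z²
  ⇒ R(z) = 1 + z + 24/49z².

Solve |R(x)|<1 on ℝ⁻.
x=-1.54: |R|=0.6216
R=1: x+24/49x²=0 ⇒ x=−49/24=-2.0417; min R=1−1/(4·24/49)=0.4896>−1
Confirm numerically:
  x=-1.697: |R|=0.71352 <1
  x=-1.388: |R|=0.55561 <1
  x=-1.351: |R|=0.54298 <1
  x=-2.641: |R|=1.77527 >1
  x=-2.467: |R|=1.51394 >1
So |R|<1 on (-2.0417, 0).

left endpoint -2.0417.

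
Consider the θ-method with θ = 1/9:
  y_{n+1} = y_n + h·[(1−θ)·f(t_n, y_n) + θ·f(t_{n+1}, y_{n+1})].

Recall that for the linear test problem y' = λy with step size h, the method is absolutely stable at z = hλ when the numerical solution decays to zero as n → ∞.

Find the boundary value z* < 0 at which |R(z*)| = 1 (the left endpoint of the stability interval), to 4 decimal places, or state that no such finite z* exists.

Set f=λy, z=hλ:
  y_{n+1} = y_n + z·[8/9·y_n + 1/9·y_{n+1}] ⇒ (1 − 1/9z)y_{n+1} = (1 + 8/9z)y_n
  so R(z) = (1 + 8/9z)/(1 − 1/9z).

Need |R(x)|<1, x<0.
x=-0.87: |R|=0.2067
R=−1: 1+8/9x = −1+1/9x ⇒ -7/9x=2 ⇒ x=2/(-7/9)=-2.5714
Confirm numerically:
  x=-2.145: |R|=0.73217 <1
  x=-1.935: |R|=0.59259 <1
  x=-1.807: |R|=0.50486 <1
  x=-2.970: |R|=1.23308 >1
  x=-2.904: |R|=1.19556 >1
  x=-2.890: |R|=1.18755 >1
So |R|<1 on (-2.5714, 0).

z* = -2.5714.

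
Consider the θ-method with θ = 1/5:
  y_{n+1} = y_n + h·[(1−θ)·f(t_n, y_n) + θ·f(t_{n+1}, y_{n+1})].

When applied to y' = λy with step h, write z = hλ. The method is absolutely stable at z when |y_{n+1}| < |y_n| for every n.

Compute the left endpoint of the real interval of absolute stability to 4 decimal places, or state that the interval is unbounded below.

Set f=λy, z=hλ:
  y_{n+1} = y_n + z·[4/5·y_n + 1/5·y_{n+1}] ⇒ (1 − 1/5z)y_{n+1} = (1 + 4/5z)y_n
  Hence R(z) = (1 + 4/5z)/(1 − 1/5z).

Solve |R(x)|<1 on ℝ⁻.
x=-1.52: |R|=0.1656
R=−1: 1+4/5x = −1+1/5x ⇒ -3/5x=2 ⇒ x=2/(-3/5)=-3.3333
Confirm numerically:
  x=-3.075: |R|=0.90402 <1
  x=-2.404: |R|=0.62345 <1
  x=-1.894: |R|=0.37366 <1
  x=-3.534: |R|=1.07054 >1
  x=-3.379: |R|=1.01635 >1
Stable set (-3.3333, 0).

z* = -3.3333.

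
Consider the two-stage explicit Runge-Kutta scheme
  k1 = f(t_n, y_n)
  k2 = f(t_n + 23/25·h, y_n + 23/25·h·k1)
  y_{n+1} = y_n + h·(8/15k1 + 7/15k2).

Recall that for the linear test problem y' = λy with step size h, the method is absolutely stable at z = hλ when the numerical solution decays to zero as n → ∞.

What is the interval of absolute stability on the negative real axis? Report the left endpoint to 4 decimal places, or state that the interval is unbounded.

z∈(-2.3292,0).

Test eqn y'=λy, z=hλ:
  k1=λy_n ⇒ h·k1=z·y_n;  k2=λ(1+23/25z)y_n ⇒ h·k2=z(1+23/25z)y_n
  y_{n+1}/y_n = 1 + 8/15z + 7/15z(1+23/25z) = 1 + z + 161/375z²
  ⇒ R(z) = 1 + z + 161/375z².

Solve |R(x)|<1 on ℝ⁻.
x=-0.63: |R|=0.5404
R=1: x+161/375x²=0 ⇒ x=−375/161=-2.3292; min R=1−1/(4·161/375)=0.4177>−1
Confirm numerically:
  x=-1.331: |R|=0.42959 <1
  x=-1.229: |R|=0.41948 <1
  x=-1.063: |R|=0.42213 <1
  x=-0.979: |R|=0.43249 <1
  x=-2.920: |R|=1.74067 >1
  x=-2.567: |R|=1.26209 >1
So |R|<1 on (-2.3292, 0).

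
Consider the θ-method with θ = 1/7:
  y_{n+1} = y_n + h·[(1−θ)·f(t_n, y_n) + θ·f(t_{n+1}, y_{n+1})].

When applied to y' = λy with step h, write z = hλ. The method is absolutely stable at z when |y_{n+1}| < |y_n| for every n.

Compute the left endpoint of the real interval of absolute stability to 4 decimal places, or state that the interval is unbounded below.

z* = -2.8000.

Test eqn y'=λy, z=hλ:
  y_{n+1} = y_n + z·[6/7·y_n + 1/7·y_{n+1}] ⇒ (1 − 1/7z)y_{n+1} = (1 + 6/7z)y_n
  ⇒ R(z) = (1 + 6/7z)/(1 − 1/7z).

Find x<0 with |R(x)|<1.
x=-1.43: |R|=0.1874
R=−1: 1+6/7x = −1+1/7x ⇒ -5/7x=2 ⇒ x=2/(-5/7)=-2.8000
Confirm numerically:
  x=-2.449: |R|=0.81427 <1
  x=-1.684: |R|=0.35744 <1
  x=-1.669: |R|=0.34768 <1
  x=-3.337: |R|=1.25975 >1
  x=-2.959: |R|=1.07983 >1
Interval (-2.8000, 0).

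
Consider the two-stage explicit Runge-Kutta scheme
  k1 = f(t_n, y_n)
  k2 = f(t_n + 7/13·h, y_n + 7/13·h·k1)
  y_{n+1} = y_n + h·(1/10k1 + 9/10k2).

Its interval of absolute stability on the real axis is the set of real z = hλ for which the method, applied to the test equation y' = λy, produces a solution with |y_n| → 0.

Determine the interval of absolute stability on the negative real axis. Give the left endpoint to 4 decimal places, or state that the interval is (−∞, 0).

(-2.0635, 0).

On y'=λy, z=hλ:
  k1=λy_n ⇒ h·k1=z·y_n;  k2=λ(1+7/13z)y_n ⇒ h·k2=z(1+7/13z)y_n
  y_{n+1}/y_n = 1 + 1/10z + 9/10z(1+7/13z) = 1 + z + 63/130z²
  ⇒ R(z) = 1 + z + 63/130z².

Solve |R(x)|<1 on ℝ⁻.
x=-1.8: |R|=0.7702
R=1: x+63/130x²=0 ⇒ x=−130/63=-2.0635; min R=1−1/(4·63/130)=0.4841>−1
Confirm numerically:
  x=-1.709: |R|=0.70641 <1
  x=-1.501: |R|=0.59084 <1
  x=-1.375: |R|=0.54123 <1
  x=-2.392: |R|=1.38081 >1
  x=-2.366: |R|=1.34686 >1
  x=-2.162: |R|=1.10321 >1
Interval (-2.0635, 0).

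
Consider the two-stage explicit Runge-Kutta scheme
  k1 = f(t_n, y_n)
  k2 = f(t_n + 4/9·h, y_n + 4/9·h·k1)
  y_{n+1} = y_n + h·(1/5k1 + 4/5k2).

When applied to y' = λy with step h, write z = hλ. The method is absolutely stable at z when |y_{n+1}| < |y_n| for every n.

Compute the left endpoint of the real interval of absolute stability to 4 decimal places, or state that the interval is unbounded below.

With y'=λy (z=hλ):
  k1=λy_n ⇒ h·k1=z·y_n;  k2=λ(1+4/9z)y_n ⇒ h·k2=z(1+4/9z)y_n
  y_{n+1}/y_n = 1 + 1/5z + 4/5z(1+4/9z) = 1 + z + 16/45z²
  R(z) = 1 + z + 16/45z².

Boundary: |R(x)|=1, x<0.
x=-0.52: |R|=0.5761
R=1: x+16/45x²=0 ⇒ x=−45/16=-2.8125; min R=1−1/(4·16/45)=0.2969>−1
Confirm numerically:
  x=-2.380: |R|=0.63401 <1
  x=-1.656: |R|=0.31905 <1
  x=-1.204: |R|=0.31142 <1
  x=-3.345: |R|=1.63332 >1
  x=-3.342: |R|=1.62919 >1
  x=-3.082: |R|=1.29532 >1
So |R|<1 on (-2.8125, 0).

left endpoint -2.8125.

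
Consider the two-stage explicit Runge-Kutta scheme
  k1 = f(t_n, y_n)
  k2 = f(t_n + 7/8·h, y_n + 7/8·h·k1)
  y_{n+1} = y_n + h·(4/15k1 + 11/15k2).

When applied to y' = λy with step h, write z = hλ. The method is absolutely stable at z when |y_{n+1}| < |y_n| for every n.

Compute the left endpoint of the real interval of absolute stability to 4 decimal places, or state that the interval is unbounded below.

left endpoint -1.5584.

On y'=λy, z=hλ:
  k1=λy_n ⇒ h·k1=z·y_n;  k2=λ(1+7/8z)y_n ⇒ h·k2=z(1+7/8z)y_n
  y_{n+1}/y_n = 1 + 4/15z + 11/15z(1+7/8z) = 1 + z + 77/120z²
  so R(z) = 1 + z + 77/120z².

Need |R(x)|<1, x<0.
x=-0.89: |R|=0.6183
R=1: x+77/120x²=0 ⇒ x=−120/77=-1.5584; min R=1−1/(4·77/120)=0.6104>−1
Confirm numerically:
  x=-1.393: |R|=0.85212 <1
  x=-1.241: |R|=0.74722 <1
  x=-0.641: |R|=0.62265 <1
  x=-2.147: |R|=1.81083 >1
  x=-1.999: |R|=1.56510 >1
  x=-1.945: |R|=1.48244 >1
Stable set (-1.5584, 0).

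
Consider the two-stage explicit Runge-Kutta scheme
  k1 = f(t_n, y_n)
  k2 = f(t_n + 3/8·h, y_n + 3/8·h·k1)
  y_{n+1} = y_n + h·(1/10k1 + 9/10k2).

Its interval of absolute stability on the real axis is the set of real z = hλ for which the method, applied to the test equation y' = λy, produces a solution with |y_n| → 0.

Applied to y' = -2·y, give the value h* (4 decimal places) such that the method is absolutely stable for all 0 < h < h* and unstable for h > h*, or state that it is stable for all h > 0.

(-2.9630,0); λ=-2 ⇒ h* = (80/27)/2 = 1.4815.

Set f=λy, z=hλ:
  k1=λy_n ⇒ h·k1=z·y_n;  k2=λ(1+3/8z)y_n ⇒ h·k2=z(1+3/8z)y_n
  y_{n+1}/y_n = 1 + 1/10z + 9/10z(1+3/8z) = 1 + z + 27/80z²
  Hence R(z) = 1 + z + 27/80z².

Boundary: |R(x)|=1, x<0.
x=-0.58: |R|=0.5335
R=1: x+27/80x²=0 ⇒ x=−80/27=-2.9630; min R=1−1/(4·27/80)=0.2593>−1
Confirm numerically:
  x=-2.941: |R|=0.97820 <1
  x=-2.880: |R|=0.91936 <1
  x=-2.821: |R|=0.86484 <1
  x=-2.473: |R|=0.59106 <1
  x=-3.347: |R|=1.43381 >1
  x=-3.237: |R|=1.29938 >1
  x=-3.083: |R|=1.12490 >1
So |R|<1 on (-2.9630, 0).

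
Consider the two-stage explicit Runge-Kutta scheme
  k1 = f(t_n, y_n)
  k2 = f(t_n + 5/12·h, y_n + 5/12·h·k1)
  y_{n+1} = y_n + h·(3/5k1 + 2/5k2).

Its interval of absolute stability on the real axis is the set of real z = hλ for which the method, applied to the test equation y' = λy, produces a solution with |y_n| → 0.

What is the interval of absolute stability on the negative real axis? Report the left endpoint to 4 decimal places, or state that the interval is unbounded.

z∈(-6.0000,0).

Test eqn y'=λy, z=hλ:
  k1=λy_n ⇒ h·k1=z·y_n;  k2=λ(1+5/12z)y_n ⇒ h·k2=z(1+5/12z)y_n
  y_{n+1}/y_n = 1 + 3/5z + 2/5z(1+5/12z) = 1 + z + 1/6z²
  so R(z) = 1 + z + 1/6z².

Boundary: |R(x)|=1, x<0.
x=-0.68: |R|=0.3971
R=1: x+1/6x²=0 ⇒ x=−6=-6.0000; min R=1−1/(4·1/6)=-0.5000>−1
Confirm numerically:
  x=-4.699: |R|=0.01890 <1
  x=-4.462: |R|=0.14376 <1
  x=-3.339: |R|=0.48085 <1
  x=-6.371: |R|=1.39394 >1
  x=-6.191: |R|=1.19708 >1
  x=-6.130: |R|=1.13282 >1
Stable set (-6.0000, 0).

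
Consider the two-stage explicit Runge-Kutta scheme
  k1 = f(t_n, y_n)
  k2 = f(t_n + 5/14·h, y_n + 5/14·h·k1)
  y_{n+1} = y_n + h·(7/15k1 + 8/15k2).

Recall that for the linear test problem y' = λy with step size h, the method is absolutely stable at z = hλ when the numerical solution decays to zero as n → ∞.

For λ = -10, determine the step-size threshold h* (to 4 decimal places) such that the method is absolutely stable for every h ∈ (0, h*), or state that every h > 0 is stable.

On y'=λy, z=hλ:
  k1=λy_n ⇒ h·k1=z·y_n;  k2=λ(1+5/14z)y_n ⇒ h·k2=z(1+5/14z)y_n
  y_{n+1}/y_n = 1 + 7/15z + 8/15z(1+5/14z) = 1 + z + 4/21z²
  R(z) = 1 + z + 4/21z².

Find x<0 with |R(x)|<1.
x=-0.6: |R|=0.4686
R=1: x+4/21x²=0 ⇒ x=−21/4=-5.2500; min R=1−1/(4·4/21)=-0.3125>−1
Confirm numerically:
  x=-4.982: |R|=0.74568 <1
  x=-4.872: |R|=0.64922 <1
  x=-3.132: |R|=0.26354 <1
  x=-5.834: |R|=1.64896 >1
  x=-5.640: |R|=1.41897 >1
Interval (-5.2500, 0).

(-5.2500,0); λ=-10 ⇒ h* = (21/4)/10 = 0.5250.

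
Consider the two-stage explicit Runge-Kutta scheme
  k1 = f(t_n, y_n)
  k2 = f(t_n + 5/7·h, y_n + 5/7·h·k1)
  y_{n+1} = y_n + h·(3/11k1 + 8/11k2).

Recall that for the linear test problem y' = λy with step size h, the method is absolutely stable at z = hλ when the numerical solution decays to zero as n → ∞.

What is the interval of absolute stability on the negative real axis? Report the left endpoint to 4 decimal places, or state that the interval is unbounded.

Test eqn y'=λy, z=hλ:
  k1=λy_n ⇒ h·k1=z·y_n;  k2=λ(1+5/7z)y_n ⇒ h·k2=z(1+5/7z)y_n
  y_{n+1}/y_n = 1 + 3/11z + 8/11z(1+5/7z) = 1 + z + 40/77z²
  Hence R(z) = 1 + z + 40/77z².

Solve |R(x)|<1 on ℝ⁻.
x=-0.87: |R|=0.5232
R=1: x+40/77x²=0 ⇒ x=−77/40=-1.9250; min R=1−1/(4·40/77)=0.5188>−1
Confirm numerically:
  x=-1.844: |R|=0.92241 <1
  x=-1.736: |R|=0.82956 <1
  x=-1.064: |R|=0.52410 <1
  x=-2.363: |R|=1.53766 >1
  x=-2.338: |R|=1.50161 >1
  x=-2.175: |R|=1.28247 >1
So |R|<1 on (-1.9250, 0).

z∈(-1.9250,0).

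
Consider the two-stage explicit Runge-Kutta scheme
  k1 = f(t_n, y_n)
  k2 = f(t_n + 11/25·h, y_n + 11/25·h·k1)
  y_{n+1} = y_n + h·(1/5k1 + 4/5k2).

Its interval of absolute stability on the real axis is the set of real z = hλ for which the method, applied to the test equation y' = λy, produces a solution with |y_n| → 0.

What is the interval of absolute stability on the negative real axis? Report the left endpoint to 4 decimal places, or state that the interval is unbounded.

(-2.8409, 0).

With y'=λy (z=hλ):
  k1=λy_n ⇒ h·k1=z·y_n;  k2=λ(1+11/25z)y_n ⇒ h·k2=z(1+11/25z)y_n
  y_{n+1}/y_n = 1 + 1/5z + 4/5z(1+11/25z) = 1 + z + 44/125z²
  ⇒ R(z) = 1 + z + 44/125z².

Find x<0 with |R(x)|<1.
x=-0.81: |R|=0.4209
R=1: x+44/125x²=0 ⇒ x=−125/44=-2.8409; min R=1−1/(4·44/125)=0.2898>−1
Confirm numerically:
  x=-2.148: |R|=0.47609 <1
  x=-1.517: |R|=0.29305 <1
  x=-1.215: |R|=0.30463 <1
  x=-3.387: |R|=1.65106 >1
  x=-3.315: |R|=1.55321 >1
  x=-3.066: |R|=1.24293 >1
So |R|<1 on (-2.8409, 0).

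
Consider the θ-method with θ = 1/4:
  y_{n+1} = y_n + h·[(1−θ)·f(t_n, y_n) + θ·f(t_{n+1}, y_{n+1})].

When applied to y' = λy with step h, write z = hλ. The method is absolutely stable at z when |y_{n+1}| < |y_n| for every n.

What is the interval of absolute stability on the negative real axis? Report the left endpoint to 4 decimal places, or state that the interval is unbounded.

With y'=λy (z=hλ):
  y_{n+1} = y_n + z·[3/4·y_n + 1/4·y_{n+1}] ⇒ (1 − 1/4z)y_{n+1} = (1 + 3/4z)y_n
  R(z) = (1 + 3/4z)/(1 − 1/4z).

Solve |R(x)|<1 on ℝ⁻.
x=-0.87: |R|=0.2854
R=−1: 1+3/4x = −1+1/4x ⇒ -1/2x=2 ⇒ x=2/(-1/2)=-4.0000
Confirm numerically:
  x=-3.537: |R|=0.87714 <1
  x=-3.238: |R|=0.78944 <1
  x=-1.727: |R|=0.20622 <1
  x=-4.579: |R|=1.13498 >1
  x=-4.444: |R|=1.10516 >1
  x=-4.400: |R|=1.09524 >1
Interval (-4.0000, 0).

(-4.0000, 0).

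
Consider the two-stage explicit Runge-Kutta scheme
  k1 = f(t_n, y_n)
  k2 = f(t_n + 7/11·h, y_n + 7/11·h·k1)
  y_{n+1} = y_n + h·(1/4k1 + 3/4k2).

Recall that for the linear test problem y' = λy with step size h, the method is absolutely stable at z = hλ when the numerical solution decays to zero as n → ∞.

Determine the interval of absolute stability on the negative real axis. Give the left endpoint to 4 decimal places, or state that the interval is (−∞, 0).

With y'=λy (z=hλ):
  k1=λy_n ⇒ h·k1=z·y_n;  k2=λ(1+7/11z)y_n ⇒ h·k2=z(1+7/11z)y_n
  y_{n+1}/y_n = 1 + 1/4z + 3/4z(1+7/11z) = 1 + z + 21/44z²
  so R(z) = 1 + z + 21/44z².

Find x<0 with |R(x)|<1.
x=-1.54: |R|=0.5919
R=1: x+21/44x²=0 ⇒ x=−44/21=-2.0952; min R=1−1/(4·21/44)=0.4762>−1
Confirm numerically:
  x=-1.385: |R|=0.53052 <1
  x=-1.285: |R|=0.50308 <1
  x=-1.218: |R|=0.49005 <1
  x=-2.292: |R|=1.21524 >1
  x=-2.189: |R|=1.09796 >1
Interval (-2.0952, 0).

z∈(-2.0952,0).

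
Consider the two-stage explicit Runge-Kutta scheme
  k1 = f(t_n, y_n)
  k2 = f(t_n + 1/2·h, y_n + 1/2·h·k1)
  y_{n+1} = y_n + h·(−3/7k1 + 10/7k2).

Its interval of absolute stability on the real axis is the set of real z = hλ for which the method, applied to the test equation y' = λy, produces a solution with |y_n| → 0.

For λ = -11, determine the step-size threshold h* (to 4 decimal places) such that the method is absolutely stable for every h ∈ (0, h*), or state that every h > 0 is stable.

With y'=λy (z=hλ):
  k1=λy_n ⇒ h·k1=z·y_n;  k2=λ(1+1/2z)y_n ⇒ h·k2=z(1+1/2z)y_n
  y_{n+1}/y_n = 1 − 3/7z + 10/7z(1+1/2z) = 1 + z + 5/7z²
  Hence R(z) = 1 + z + 5/7z².

Need |R(x)|<1, x<0.
x=-1.32: |R|=0.9246
R=1: x+5/7x²=0 ⇒ x=−7/5=-1.4000; min R=1−1/(4·5/7)=0.6500>−1
Confirm numerically:
  x=-1.342: |R|=0.94440 <1
  x=-0.975: |R|=0.70402 <1
  x=-0.896: |R|=0.67744 <1
  x=-1.700: |R|=1.36429 >1
  x=-1.574: |R|=1.19563 >1
Interval (-1.4000, 0).

(-1.4000,0); λ=-11 ⇒ h* = (7/5)/11 = 0.1273.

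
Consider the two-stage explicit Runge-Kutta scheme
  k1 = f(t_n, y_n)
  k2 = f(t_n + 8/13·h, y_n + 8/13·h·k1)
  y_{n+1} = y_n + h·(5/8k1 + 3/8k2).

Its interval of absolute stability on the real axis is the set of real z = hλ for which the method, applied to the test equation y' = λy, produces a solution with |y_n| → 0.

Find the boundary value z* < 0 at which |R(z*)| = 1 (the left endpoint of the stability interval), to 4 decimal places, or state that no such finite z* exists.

left endpoint -4.3333.

Set f=λy, z=hλ:
  k1=λy_n ⇒ h·k1=z·y_n;  k2=λ(1+8/13z)y_n ⇒ h·k2=z(1+8/13z)y_n
  y_{n+1}/y_n = 1 + 5/8z + 3/8z(1+8/13z) = 1 + z + 3/13z²
  so R(z) = 1 + z + 3/13z².

Need |R(x)|<1, x<0.
x=-1.46: |R|=0.0319
R=1: x+3/13x²=0 ⇒ x=−13/3=-4.3333; min R=1−1/(4·3/13)=-0.0833>−1
Confirm numerically:
  x=-3.573: |R|=0.37308 <1
  x=-2.700: |R|=0.01769 <1
  x=-2.698: |R|=0.01818 <1
  x=-2.362: |R|=0.07453 <1
  x=-4.816: |R|=1.53643 >1
  x=-4.589: |R|=1.27075 >1
  x=-4.383: |R|=1.05024 >1
Stable set (-4.3333, 0).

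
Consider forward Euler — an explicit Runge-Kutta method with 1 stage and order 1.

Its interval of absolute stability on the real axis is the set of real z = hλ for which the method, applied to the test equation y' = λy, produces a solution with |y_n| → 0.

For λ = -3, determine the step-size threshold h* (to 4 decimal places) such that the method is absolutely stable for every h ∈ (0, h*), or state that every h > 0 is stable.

(-2.0000,0); λ=-3 ⇒ h* = 0.6667.

On y'=λy, z=hλ:
  order 1, 1-stage ⇒ R(z)=1+z
  (e.g. R(-0.75)=0.25000, |R|=0.25000)

Find x<0 with |R(x)|<1.
x=-0.75: |R|=0.2500
|R(-2.02)|=1.0200 |R(-1.52)|=0.5200 |R(-1.46)|=0.4600
Bisect:
  x_lo=-2.4788 |R|=1.4788  x_hi=-0.1495 |R|=0.8505
  mid=-1.31412 |R|=0.31412 →hi
  mid=-1.89644 |R|=0.89644 →hi
  mid=-2.18761 |R|=1.18761 →lo
  mid=-2.04203 |R|=1.04203 →lo
  mid=-1.96924 |R|=0.96924 →hi
  mid=-2.00563 |R|=1.00563 →lo
  mid=-1.98743 |R|=0.98743 →hi
  mid=-1.99653 |R|=0.99653 →hi
  ...
  [-2.00009,-1.99994] ⇒ x*=-2.0000
Interval (-2.0000, 0).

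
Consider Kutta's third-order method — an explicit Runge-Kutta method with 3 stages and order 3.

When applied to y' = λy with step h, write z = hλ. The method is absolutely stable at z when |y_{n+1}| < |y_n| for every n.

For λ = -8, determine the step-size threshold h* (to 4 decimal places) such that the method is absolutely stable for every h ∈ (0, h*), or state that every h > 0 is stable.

(-2.5127,0); λ=-8 ⇒ h* = 0.3141.

With y'=λy (z=hλ):
  order 3, 3-stage ⇒ R(z)=1+z+z^2/2+z^3/6
  (e.g. R(-0.97)=0.34834, |R|=0.34834)

Find x<0 with |R(x)|<1.
x=-0.97: |R|=0.3483
|R(-2.23)|=0.5918 |R(-1.01)|=0.3283 |R(-0.71)|=0.4824
Bisect:
  x_lo=-3.3193 |R|=2.9055  x_hi=-0.0921 |R|=0.9120
  mid=-1.70569 |R|=0.07809 →hi
  mid=-2.51248 |R|=0.99956 →hi
  mid=-2.91587 |R|=1.79664 →lo
  mid=-2.71417 |R|=1.36323 →lo
  mid=-2.61332 |R|=1.17319 →lo
  mid=-2.56290 |R|=1.08439 →lo
  mid=-2.53769 |R|=1.04148 →lo
  mid=-2.52508 |R|=1.02040 →lo
  mid=-2.51878 |R|=1.00995 →lo
  mid=-2.51563 |R|=1.00474 →lo
  ...
  [-2.51287,-2.51267] ⇒ x*=-2.5127
Interval (-2.5127, 0).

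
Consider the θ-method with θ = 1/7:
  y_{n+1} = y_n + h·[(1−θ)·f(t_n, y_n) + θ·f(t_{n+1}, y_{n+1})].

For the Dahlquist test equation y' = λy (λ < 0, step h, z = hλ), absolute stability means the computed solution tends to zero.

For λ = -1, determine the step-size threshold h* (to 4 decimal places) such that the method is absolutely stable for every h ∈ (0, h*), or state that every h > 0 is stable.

(-2.8000,0); λ=-1 ⇒ h* = (14/5)/1 = 2.8000.

On y'=λy, z=hλ:
  y_{n+1} = y_n + z·[6/7·y_n + 1/7·y_{n+1}] ⇒ (1 − 1/7z)y_{n+1} = (1 + 6/7z)y_n
  Hence R(z) = (1 + 6/7z)/(1 − 1/7z).

Find x<0 with |R(x)|<1.
x=-0.72: |R|=0.3472
R=−1: 1+6/7x = −1+1/7x ⇒ -5/7x=2 ⇒ x=2/(-5/7)=-2.8000
Confirm numerically:
  x=-2.600: |R|=0.89583 <1
  x=-2.457: |R|=0.81865 <1
  x=-2.046: |R|=0.58324 <1
  x=-3.018: |R|=1.10880 >1
  x=-2.907: |R|=1.05400 >1
Interval (-2.8000, 0).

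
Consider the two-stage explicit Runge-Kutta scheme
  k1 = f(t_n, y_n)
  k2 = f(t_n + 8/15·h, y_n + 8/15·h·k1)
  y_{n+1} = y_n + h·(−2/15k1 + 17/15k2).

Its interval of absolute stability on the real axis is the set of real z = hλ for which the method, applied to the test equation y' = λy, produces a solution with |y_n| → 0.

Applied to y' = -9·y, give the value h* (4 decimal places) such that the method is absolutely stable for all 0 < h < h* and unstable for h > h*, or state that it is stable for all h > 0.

With y'=λy (z=hλ):
  k1=λy_n ⇒ h·k1=z·y_n;  k2=λ(1+8/15z)y_n ⇒ h·k2=z(1+8/15z)y_n
  y_{n+1}/y_n = 1 − 2/15z + 17/15z(1+8/15z) = 1 + z + 136/225z²
  Hence R(z) = 1 + z + 136/225z².

Boundary: |R(x)|=1, x<0.
x=-1.62: |R|=0.9663
R=1: x+136/225x²=0 ⇒ x=−225/136=-1.6544; min R=1−1/(4·136/225)=0.5864>−1
Confirm numerically:
  x=-1.392: |R|=0.77921 <1
  x=-1.070: |R|=0.62203 <1
  x=-1.031: |R|=0.61150 <1
  x=-0.794: |R|=0.58706 <1
  x=-2.178: |R|=1.68929 >1
  x=-1.954: |R|=1.35384 >1
  x=-1.693: |R|=1.03949 >1
So |R|<1 on (-1.6544, 0).

(-1.6544,0); λ=-9 ⇒ h* = (225/136)/9 = 0.1838.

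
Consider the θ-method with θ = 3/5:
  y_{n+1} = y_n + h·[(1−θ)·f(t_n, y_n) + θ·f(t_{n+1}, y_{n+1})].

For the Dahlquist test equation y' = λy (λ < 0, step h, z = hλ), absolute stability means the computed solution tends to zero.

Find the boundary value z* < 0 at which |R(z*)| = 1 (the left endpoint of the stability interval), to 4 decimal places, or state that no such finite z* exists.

interval (−∞, 0).

With y'=λy (z=hλ):
  y_{n+1} = y_n + z·[2/5·y_n + 3/5·y_{n+1}] ⇒ (1 − 3/5z)y_{n+1} = (1 + 2/5z)y_n
  R(z) = (1 + 2/5z)/(1 − 3/5z).

Solve |R(x)|<1 on ℝ⁻.
x=-0.49: |R|=0.6213
x=-2: |R|=0.0909
x=-10: |R|=0.4286
x=-100: |R|=0.6393
θ=3/5≥1/2 ⇒ |1+2/5x|<|1−3/5x| ∀x<0 ⇒ interval (−∞,0).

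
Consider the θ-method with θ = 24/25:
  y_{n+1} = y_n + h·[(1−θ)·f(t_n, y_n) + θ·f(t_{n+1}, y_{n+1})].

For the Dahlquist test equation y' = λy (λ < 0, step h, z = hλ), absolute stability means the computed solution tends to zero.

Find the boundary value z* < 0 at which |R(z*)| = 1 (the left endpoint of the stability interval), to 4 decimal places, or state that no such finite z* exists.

interval (−∞, 0).

Set f=λy, z=hλ:
  y_{n+1} = y_n + z·[1/25·y_n + 24/25·y_{n+1}] ⇒ (1 − 24/25z)y_{n+1} = (1 + 1/25z)y_n
  R(z) = (1 + 1/25z)/(1 − 24/25z).

Find x<0 with |R(x)|<1.
x=-0.46: |R|=0.6809
x=-2: |R|=0.3151
x=-10: |R|=0.0566
x=-100: |R|=0.0309
θ=24/25≥1/2 ⇒ |1+1/25x|<|1−24/25x| ∀x<0 ⇒ stable on all of ℝ⁻.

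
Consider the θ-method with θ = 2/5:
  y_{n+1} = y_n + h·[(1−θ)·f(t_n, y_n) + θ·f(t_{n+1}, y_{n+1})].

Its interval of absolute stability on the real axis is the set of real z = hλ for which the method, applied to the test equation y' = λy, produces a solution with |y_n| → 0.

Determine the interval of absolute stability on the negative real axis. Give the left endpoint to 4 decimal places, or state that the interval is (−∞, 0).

With y'=λy (z=hλ):
  y_{n+1} = y_n + z·[3/5·y_n + 2/5·y_{n+1}] ⇒ (1 − 2/5z)y_{n+1} = (1 + 3/5z)y_n
  ⇒ R(z) = (1 + 3/5z)/(1 − 2/5z).

Find x<0 with |R(x)|<1.
x=-1.74: |R|=0.0259
R=−1: 1+3/5x = −1+2/5x ⇒ -1/5x=2 ⇒ x=2/(-1/5)=-10.0000
Confirm numerically:
  x=-9.172: |R|=0.96453 <1
  x=-7.504: |R|=0.87525 <1
  x=-4.469: |R|=0.60317 <1
  x=-10.375: |R|=1.01456 >1
  x=-10.091: |R|=1.00361 >1
So |R|<1 on (-10.0000, 0).

(-10.0000, 0).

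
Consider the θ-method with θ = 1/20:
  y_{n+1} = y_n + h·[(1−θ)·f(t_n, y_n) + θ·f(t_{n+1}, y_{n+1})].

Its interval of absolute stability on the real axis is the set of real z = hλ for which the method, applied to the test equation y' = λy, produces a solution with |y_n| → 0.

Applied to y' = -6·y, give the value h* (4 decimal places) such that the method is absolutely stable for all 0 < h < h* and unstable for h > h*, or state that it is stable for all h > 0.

Test eqn y'=λy, z=hλ:
  y_{n+1} = y_n + z·[19/20·y_n + 1/20·y_{n+1}] ⇒ (1 − 1/20z)y_{n+1} = (1 + 19/20z)y_n
  ⇒ R(z) = (1 + 19/20z)/(1 − 1/20z).

Boundary: |R(x)|=1, x<0.
x=-1.74: |R|=0.6007
R=−1: 1+19/20x = −1+1/20x ⇒ -9/10x=2 ⇒ x=2/(-9/10)=-2.2222
Confirm numerically:
  x=-2.161: |R|=0.95027 <1
  x=-1.839: |R|=0.68414 <1
  x=-1.578: |R|=0.46260 <1
  x=-2.791: |R|=1.44921 >1
  x=-2.449: |R|=1.18183 >1
  x=-2.314: |R|=1.07403 >1
Stable set (-2.2222, 0).

(-2.2222,0); λ=-6 ⇒ h* = (20/9)/6 = 0.3704.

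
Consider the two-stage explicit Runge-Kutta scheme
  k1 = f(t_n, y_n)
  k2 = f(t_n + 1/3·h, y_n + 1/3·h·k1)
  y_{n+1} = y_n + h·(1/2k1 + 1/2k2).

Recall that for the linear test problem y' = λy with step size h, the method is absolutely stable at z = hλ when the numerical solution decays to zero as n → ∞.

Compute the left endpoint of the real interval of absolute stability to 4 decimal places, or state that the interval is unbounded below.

With y'=λy (z=hλ):
  k1=λy_n ⇒ h·k1=z·y_n;  k2=λ(1+1/3z)y_n ⇒ h·k2=z(1+1/3z)y_n
  y_{n+1}/y_n = 1 + 1/2z + 1/2z(1+1/3z) = 1 + z + 1/6z²
  R(z) = 1 + z + 1/6z².

Boundary: |R(x)|=1, x<0.
x=-0.91: |R|=0.2280
R=1: x+1/6x²=0 ⇒ x=−6=-6.0000; min R=1−1/(4·1/6)=-0.5000>−1
Confirm numerically:
  x=-5.201: |R|=0.30740 <1
  x=-5.139: |R|=0.26255 <1
  x=-3.231: |R|=0.49111 <1
  x=-2.703: |R|=0.48530 <1
  x=-6.388: |R|=1.41309 >1
  x=-6.288: |R|=1.30182 >1
  x=-6.054: |R|=1.05449 >1
Stable set (-6.0000, 0).

z* = -6.0000.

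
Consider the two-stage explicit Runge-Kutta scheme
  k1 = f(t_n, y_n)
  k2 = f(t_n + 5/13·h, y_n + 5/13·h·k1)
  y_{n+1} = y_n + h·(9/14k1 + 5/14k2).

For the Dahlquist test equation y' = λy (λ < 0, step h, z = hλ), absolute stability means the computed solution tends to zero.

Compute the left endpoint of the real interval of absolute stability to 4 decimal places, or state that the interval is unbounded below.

Set f=λy, z=hλ:
  k1=λy_n ⇒ h·k1=z·y_n;  k2=λ(1+5/13z)y_n ⇒ h·k2=z(1+5/13z)y_n
  y_{n+1}/y_n = 1 + 9/14z + 5/14z(1+5/13z) = 1 + z + 25/182z²
  R(z) = 1 + z + 25/182z².

Need |R(x)|<1, x<0.
x=-1.18: |R|=0.0113
R=1: x+25/182x²=0 ⇒ x=−182/25=-7.2800; min R=1−1/(4·25/182)=-0.8200>−1
Confirm numerically:
  x=-7.051: |R|=0.77820 <1
  x=-5.719: |R|=0.22629 <1
  x=-4.369: |R|=0.74700 <1
  x=-4.308: |R|=0.75871 <1
  x=-7.597: |R|=1.33080 >1
  x=-7.330: |R|=1.05034 >1
So |R|<1 on (-7.2800, 0).

left endpoint -7.2800.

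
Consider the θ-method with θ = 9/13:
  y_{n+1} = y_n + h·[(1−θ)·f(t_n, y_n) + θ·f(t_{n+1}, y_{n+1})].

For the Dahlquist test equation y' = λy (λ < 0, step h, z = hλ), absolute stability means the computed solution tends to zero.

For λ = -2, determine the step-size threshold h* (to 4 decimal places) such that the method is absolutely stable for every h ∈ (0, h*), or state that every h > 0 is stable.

Set f=λy, z=hλ:
  y_{n+1} = y_n + z·[4/13·y_n + 9/13·y_{n+1}] ⇒ (1 − 9/13z)y_{n+1} = (1 + 4/13z)y_n
  ⇒ R(z) = (1 + 4/13z)/(1 − 9/13z).

Find x<0 with |R(x)|<1.
x=-1.3: |R|=0.3158
x=-2: |R|=0.1613
x=-10: |R|=0.2621
x=-100: |R|=0.4239
θ=9/13≥1/2 ⇒ |1+4/13x|<|1−9/13x| ∀x<0 ⇒ interval (−∞,0).

interval (−∞, 0). Any h>0 works for λ=-2.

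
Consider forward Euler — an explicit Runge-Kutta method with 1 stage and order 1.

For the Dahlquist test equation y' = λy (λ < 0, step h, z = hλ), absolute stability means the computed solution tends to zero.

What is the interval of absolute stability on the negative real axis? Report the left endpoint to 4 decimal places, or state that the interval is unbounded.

z∈(-2.0000,0).

On y'=λy, z=hλ:
  order 1, 1-stage ⇒ R(z)=1+z
  (e.g. R(-0.35)=0.65000, |R|=0.65000)

Find x<0 with |R(x)|<1.
x=-0.35: |R|=0.6500
|R(-2.26)|=1.2600 |R(-2.01)|=1.0100 |R(-1.77)|=0.7700
Bisect:
  x_lo=-2.8567 |R|=1.8567  x_hi=-0.1061 |R|=0.8939
  mid=-1.48143 |R|=0.48143 →hi
  mid=-2.16908 |R|=1.16908 →lo
  mid=-1.82526 |R|=0.82526 →hi
  mid=-1.99717 |R|=0.99717 →hi
  mid=-2.08313 |R|=1.08313 →lo
  mid=-2.04015 |R|=1.04015 →lo
  mid=-2.01866 |R|=1.01866 →lo
  mid=-2.00791 |R|=1.00791 →lo
  ...
  [-2.00002,-1.99986] ⇒ x*=-2.0000
Stable set (-2.0000, 0).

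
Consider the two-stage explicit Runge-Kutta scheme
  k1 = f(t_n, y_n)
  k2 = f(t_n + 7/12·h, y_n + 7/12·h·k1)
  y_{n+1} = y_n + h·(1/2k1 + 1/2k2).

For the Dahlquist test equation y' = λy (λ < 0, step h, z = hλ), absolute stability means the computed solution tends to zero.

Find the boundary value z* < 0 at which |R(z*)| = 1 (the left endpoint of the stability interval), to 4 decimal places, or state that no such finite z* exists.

With y'=λy (z=hλ):
  k1=λy_n ⇒ h·k1=z·y_n;  k2=λ(1+7/12z)y_n ⇒ h·k2=z(1+7/12z)y_n
  y_{n+1}/y_n = 1 + 1/2z + 1/2z(1+7/12z) = 1 + z + 7/24z²
  Hence R(z) = 1 + z + 7/24z².

Need |R(x)|<1, x<0.
x=-1.14: |R|=0.2391
R=1: x+7/24x²=0 ⇒ x=−24/7=-3.4286; min R=1−1/(4·7/24)=0.1429>−1
Confirm numerically:
  x=-3.343: |R|=0.91656 <1
  x=-2.658: |R|=0.40261 <1
  x=-1.614: |R|=0.14579 <1
  x=-3.953: |R|=1.60464 >1
  x=-3.773: |R|=1.37903 >1
So |R|<1 on (-3.4286, 0).

z* = -3.4286.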